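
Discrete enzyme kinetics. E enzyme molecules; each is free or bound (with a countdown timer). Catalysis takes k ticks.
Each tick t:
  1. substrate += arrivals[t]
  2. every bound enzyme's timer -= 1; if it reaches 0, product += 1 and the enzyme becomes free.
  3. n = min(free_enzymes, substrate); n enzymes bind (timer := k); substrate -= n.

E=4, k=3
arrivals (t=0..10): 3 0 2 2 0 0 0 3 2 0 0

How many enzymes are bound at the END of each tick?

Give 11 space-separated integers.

t=0: arr=3 -> substrate=0 bound=3 product=0
t=1: arr=0 -> substrate=0 bound=3 product=0
t=2: arr=2 -> substrate=1 bound=4 product=0
t=3: arr=2 -> substrate=0 bound=4 product=3
t=4: arr=0 -> substrate=0 bound=4 product=3
t=5: arr=0 -> substrate=0 bound=3 product=4
t=6: arr=0 -> substrate=0 bound=0 product=7
t=7: arr=3 -> substrate=0 bound=3 product=7
t=8: arr=2 -> substrate=1 bound=4 product=7
t=9: arr=0 -> substrate=1 bound=4 product=7
t=10: arr=0 -> substrate=0 bound=2 product=10

Answer: 3 3 4 4 4 3 0 3 4 4 2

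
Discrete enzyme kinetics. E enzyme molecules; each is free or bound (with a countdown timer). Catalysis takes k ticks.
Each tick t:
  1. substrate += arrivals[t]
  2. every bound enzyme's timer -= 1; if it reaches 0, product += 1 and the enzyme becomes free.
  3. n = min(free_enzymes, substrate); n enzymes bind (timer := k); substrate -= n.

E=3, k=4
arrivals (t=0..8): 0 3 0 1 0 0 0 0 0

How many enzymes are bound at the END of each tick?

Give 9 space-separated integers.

t=0: arr=0 -> substrate=0 bound=0 product=0
t=1: arr=3 -> substrate=0 bound=3 product=0
t=2: arr=0 -> substrate=0 bound=3 product=0
t=3: arr=1 -> substrate=1 bound=3 product=0
t=4: arr=0 -> substrate=1 bound=3 product=0
t=5: arr=0 -> substrate=0 bound=1 product=3
t=6: arr=0 -> substrate=0 bound=1 product=3
t=7: arr=0 -> substrate=0 bound=1 product=3
t=8: arr=0 -> substrate=0 bound=1 product=3

Answer: 0 3 3 3 3 1 1 1 1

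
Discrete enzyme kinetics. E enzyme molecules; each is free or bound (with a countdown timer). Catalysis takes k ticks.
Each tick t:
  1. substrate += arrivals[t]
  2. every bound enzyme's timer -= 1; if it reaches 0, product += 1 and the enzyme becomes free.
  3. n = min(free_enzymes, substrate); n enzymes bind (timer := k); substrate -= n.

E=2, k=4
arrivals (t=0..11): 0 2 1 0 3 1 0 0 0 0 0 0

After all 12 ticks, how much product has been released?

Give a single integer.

t=0: arr=0 -> substrate=0 bound=0 product=0
t=1: arr=2 -> substrate=0 bound=2 product=0
t=2: arr=1 -> substrate=1 bound=2 product=0
t=3: arr=0 -> substrate=1 bound=2 product=0
t=4: arr=3 -> substrate=4 bound=2 product=0
t=5: arr=1 -> substrate=3 bound=2 product=2
t=6: arr=0 -> substrate=3 bound=2 product=2
t=7: arr=0 -> substrate=3 bound=2 product=2
t=8: arr=0 -> substrate=3 bound=2 product=2
t=9: arr=0 -> substrate=1 bound=2 product=4
t=10: arr=0 -> substrate=1 bound=2 product=4
t=11: arr=0 -> substrate=1 bound=2 product=4

Answer: 4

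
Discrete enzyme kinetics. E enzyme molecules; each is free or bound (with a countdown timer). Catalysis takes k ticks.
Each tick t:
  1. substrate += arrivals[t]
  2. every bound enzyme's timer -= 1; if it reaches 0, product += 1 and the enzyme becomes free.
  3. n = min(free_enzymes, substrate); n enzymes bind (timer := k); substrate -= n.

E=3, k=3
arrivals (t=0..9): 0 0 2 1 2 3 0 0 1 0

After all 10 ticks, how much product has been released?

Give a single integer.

t=0: arr=0 -> substrate=0 bound=0 product=0
t=1: arr=0 -> substrate=0 bound=0 product=0
t=2: arr=2 -> substrate=0 bound=2 product=0
t=3: arr=1 -> substrate=0 bound=3 product=0
t=4: arr=2 -> substrate=2 bound=3 product=0
t=5: arr=3 -> substrate=3 bound=3 product=2
t=6: arr=0 -> substrate=2 bound=3 product=3
t=7: arr=0 -> substrate=2 bound=3 product=3
t=8: arr=1 -> substrate=1 bound=3 product=5
t=9: arr=0 -> substrate=0 bound=3 product=6

Answer: 6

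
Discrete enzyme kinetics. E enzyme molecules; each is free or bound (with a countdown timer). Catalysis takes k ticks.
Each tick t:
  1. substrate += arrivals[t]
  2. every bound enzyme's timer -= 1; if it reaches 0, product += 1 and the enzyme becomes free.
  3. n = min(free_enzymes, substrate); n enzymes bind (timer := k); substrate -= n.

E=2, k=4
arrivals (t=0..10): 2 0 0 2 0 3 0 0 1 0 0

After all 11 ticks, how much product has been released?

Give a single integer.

t=0: arr=2 -> substrate=0 bound=2 product=0
t=1: arr=0 -> substrate=0 bound=2 product=0
t=2: arr=0 -> substrate=0 bound=2 product=0
t=3: arr=2 -> substrate=2 bound=2 product=0
t=4: arr=0 -> substrate=0 bound=2 product=2
t=5: arr=3 -> substrate=3 bound=2 product=2
t=6: arr=0 -> substrate=3 bound=2 product=2
t=7: arr=0 -> substrate=3 bound=2 product=2
t=8: arr=1 -> substrate=2 bound=2 product=4
t=9: arr=0 -> substrate=2 bound=2 product=4
t=10: arr=0 -> substrate=2 bound=2 product=4

Answer: 4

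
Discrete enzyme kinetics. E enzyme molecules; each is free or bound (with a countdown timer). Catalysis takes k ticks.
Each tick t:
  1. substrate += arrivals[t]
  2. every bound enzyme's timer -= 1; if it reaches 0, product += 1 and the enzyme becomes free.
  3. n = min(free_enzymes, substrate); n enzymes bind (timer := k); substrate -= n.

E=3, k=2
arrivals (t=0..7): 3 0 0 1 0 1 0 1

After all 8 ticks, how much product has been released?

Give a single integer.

t=0: arr=3 -> substrate=0 bound=3 product=0
t=1: arr=0 -> substrate=0 bound=3 product=0
t=2: arr=0 -> substrate=0 bound=0 product=3
t=3: arr=1 -> substrate=0 bound=1 product=3
t=4: arr=0 -> substrate=0 bound=1 product=3
t=5: arr=1 -> substrate=0 bound=1 product=4
t=6: arr=0 -> substrate=0 bound=1 product=4
t=7: arr=1 -> substrate=0 bound=1 product=5

Answer: 5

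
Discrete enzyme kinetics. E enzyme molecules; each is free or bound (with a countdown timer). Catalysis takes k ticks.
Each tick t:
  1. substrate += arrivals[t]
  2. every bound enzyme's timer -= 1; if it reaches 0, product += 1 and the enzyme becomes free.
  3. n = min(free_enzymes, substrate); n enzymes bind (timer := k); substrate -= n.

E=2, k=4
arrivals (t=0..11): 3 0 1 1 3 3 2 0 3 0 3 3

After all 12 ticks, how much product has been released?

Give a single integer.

Answer: 4

Derivation:
t=0: arr=3 -> substrate=1 bound=2 product=0
t=1: arr=0 -> substrate=1 bound=2 product=0
t=2: arr=1 -> substrate=2 bound=2 product=0
t=3: arr=1 -> substrate=3 bound=2 product=0
t=4: arr=3 -> substrate=4 bound=2 product=2
t=5: arr=3 -> substrate=7 bound=2 product=2
t=6: arr=2 -> substrate=9 bound=2 product=2
t=7: arr=0 -> substrate=9 bound=2 product=2
t=8: arr=3 -> substrate=10 bound=2 product=4
t=9: arr=0 -> substrate=10 bound=2 product=4
t=10: arr=3 -> substrate=13 bound=2 product=4
t=11: arr=3 -> substrate=16 bound=2 product=4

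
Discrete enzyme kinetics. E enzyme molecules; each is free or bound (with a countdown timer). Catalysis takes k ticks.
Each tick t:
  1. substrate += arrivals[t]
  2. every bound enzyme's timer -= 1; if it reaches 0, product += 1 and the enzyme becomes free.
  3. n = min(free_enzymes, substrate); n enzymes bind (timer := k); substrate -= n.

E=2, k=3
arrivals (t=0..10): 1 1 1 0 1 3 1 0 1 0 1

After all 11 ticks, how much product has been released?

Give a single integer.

Answer: 6

Derivation:
t=0: arr=1 -> substrate=0 bound=1 product=0
t=1: arr=1 -> substrate=0 bound=2 product=0
t=2: arr=1 -> substrate=1 bound=2 product=0
t=3: arr=0 -> substrate=0 bound=2 product=1
t=4: arr=1 -> substrate=0 bound=2 product=2
t=5: arr=3 -> substrate=3 bound=2 product=2
t=6: arr=1 -> substrate=3 bound=2 product=3
t=7: arr=0 -> substrate=2 bound=2 product=4
t=8: arr=1 -> substrate=3 bound=2 product=4
t=9: arr=0 -> substrate=2 bound=2 product=5
t=10: arr=1 -> substrate=2 bound=2 product=6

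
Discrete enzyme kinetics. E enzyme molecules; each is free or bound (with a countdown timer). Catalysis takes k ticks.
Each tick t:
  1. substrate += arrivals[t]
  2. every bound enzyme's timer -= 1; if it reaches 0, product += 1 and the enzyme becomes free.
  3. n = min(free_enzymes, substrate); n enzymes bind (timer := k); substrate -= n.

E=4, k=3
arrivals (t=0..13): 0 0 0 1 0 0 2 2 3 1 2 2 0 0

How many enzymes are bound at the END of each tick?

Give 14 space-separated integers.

t=0: arr=0 -> substrate=0 bound=0 product=0
t=1: arr=0 -> substrate=0 bound=0 product=0
t=2: arr=0 -> substrate=0 bound=0 product=0
t=3: arr=1 -> substrate=0 bound=1 product=0
t=4: arr=0 -> substrate=0 bound=1 product=0
t=5: arr=0 -> substrate=0 bound=1 product=0
t=6: arr=2 -> substrate=0 bound=2 product=1
t=7: arr=2 -> substrate=0 bound=4 product=1
t=8: arr=3 -> substrate=3 bound=4 product=1
t=9: arr=1 -> substrate=2 bound=4 product=3
t=10: arr=2 -> substrate=2 bound=4 product=5
t=11: arr=2 -> substrate=4 bound=4 product=5
t=12: arr=0 -> substrate=2 bound=4 product=7
t=13: arr=0 -> substrate=0 bound=4 product=9

Answer: 0 0 0 1 1 1 2 4 4 4 4 4 4 4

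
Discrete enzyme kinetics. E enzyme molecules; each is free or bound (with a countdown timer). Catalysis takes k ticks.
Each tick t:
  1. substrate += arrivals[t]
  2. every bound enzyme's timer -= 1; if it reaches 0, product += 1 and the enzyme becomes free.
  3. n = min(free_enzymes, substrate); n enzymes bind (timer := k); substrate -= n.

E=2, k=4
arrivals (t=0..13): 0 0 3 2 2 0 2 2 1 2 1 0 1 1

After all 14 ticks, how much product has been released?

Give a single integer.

Answer: 4

Derivation:
t=0: arr=0 -> substrate=0 bound=0 product=0
t=1: arr=0 -> substrate=0 bound=0 product=0
t=2: arr=3 -> substrate=1 bound=2 product=0
t=3: arr=2 -> substrate=3 bound=2 product=0
t=4: arr=2 -> substrate=5 bound=2 product=0
t=5: arr=0 -> substrate=5 bound=2 product=0
t=6: arr=2 -> substrate=5 bound=2 product=2
t=7: arr=2 -> substrate=7 bound=2 product=2
t=8: arr=1 -> substrate=8 bound=2 product=2
t=9: arr=2 -> substrate=10 bound=2 product=2
t=10: arr=1 -> substrate=9 bound=2 product=4
t=11: arr=0 -> substrate=9 bound=2 product=4
t=12: arr=1 -> substrate=10 bound=2 product=4
t=13: arr=1 -> substrate=11 bound=2 product=4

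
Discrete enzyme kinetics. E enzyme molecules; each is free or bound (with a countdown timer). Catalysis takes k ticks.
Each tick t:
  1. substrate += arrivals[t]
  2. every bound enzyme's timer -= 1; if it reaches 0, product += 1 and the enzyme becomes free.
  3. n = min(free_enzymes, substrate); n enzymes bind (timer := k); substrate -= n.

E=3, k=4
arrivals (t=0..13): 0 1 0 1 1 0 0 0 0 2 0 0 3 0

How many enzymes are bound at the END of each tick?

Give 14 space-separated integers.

t=0: arr=0 -> substrate=0 bound=0 product=0
t=1: arr=1 -> substrate=0 bound=1 product=0
t=2: arr=0 -> substrate=0 bound=1 product=0
t=3: arr=1 -> substrate=0 bound=2 product=0
t=4: arr=1 -> substrate=0 bound=3 product=0
t=5: arr=0 -> substrate=0 bound=2 product=1
t=6: arr=0 -> substrate=0 bound=2 product=1
t=7: arr=0 -> substrate=0 bound=1 product=2
t=8: arr=0 -> substrate=0 bound=0 product=3
t=9: arr=2 -> substrate=0 bound=2 product=3
t=10: arr=0 -> substrate=0 bound=2 product=3
t=11: arr=0 -> substrate=0 bound=2 product=3
t=12: arr=3 -> substrate=2 bound=3 product=3
t=13: arr=0 -> substrate=0 bound=3 product=5

Answer: 0 1 1 2 3 2 2 1 0 2 2 2 3 3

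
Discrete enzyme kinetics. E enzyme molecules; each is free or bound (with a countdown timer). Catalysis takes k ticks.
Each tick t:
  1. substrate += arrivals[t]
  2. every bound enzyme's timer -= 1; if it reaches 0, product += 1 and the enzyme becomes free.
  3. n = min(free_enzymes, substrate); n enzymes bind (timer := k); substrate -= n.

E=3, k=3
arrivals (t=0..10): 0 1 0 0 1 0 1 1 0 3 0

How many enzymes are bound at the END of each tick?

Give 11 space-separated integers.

Answer: 0 1 1 1 1 1 2 2 2 3 3

Derivation:
t=0: arr=0 -> substrate=0 bound=0 product=0
t=1: arr=1 -> substrate=0 bound=1 product=0
t=2: arr=0 -> substrate=0 bound=1 product=0
t=3: arr=0 -> substrate=0 bound=1 product=0
t=4: arr=1 -> substrate=0 bound=1 product=1
t=5: arr=0 -> substrate=0 bound=1 product=1
t=6: arr=1 -> substrate=0 bound=2 product=1
t=7: arr=1 -> substrate=0 bound=2 product=2
t=8: arr=0 -> substrate=0 bound=2 product=2
t=9: arr=3 -> substrate=1 bound=3 product=3
t=10: arr=0 -> substrate=0 bound=3 product=4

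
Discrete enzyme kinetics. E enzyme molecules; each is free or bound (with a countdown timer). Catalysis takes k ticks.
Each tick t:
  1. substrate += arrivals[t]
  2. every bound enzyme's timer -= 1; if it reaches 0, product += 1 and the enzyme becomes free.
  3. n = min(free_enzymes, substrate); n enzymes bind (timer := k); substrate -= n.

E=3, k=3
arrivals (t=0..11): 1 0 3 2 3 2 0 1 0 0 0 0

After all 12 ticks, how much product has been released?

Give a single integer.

Answer: 9

Derivation:
t=0: arr=1 -> substrate=0 bound=1 product=0
t=1: arr=0 -> substrate=0 bound=1 product=0
t=2: arr=3 -> substrate=1 bound=3 product=0
t=3: arr=2 -> substrate=2 bound=3 product=1
t=4: arr=3 -> substrate=5 bound=3 product=1
t=5: arr=2 -> substrate=5 bound=3 product=3
t=6: arr=0 -> substrate=4 bound=3 product=4
t=7: arr=1 -> substrate=5 bound=3 product=4
t=8: arr=0 -> substrate=3 bound=3 product=6
t=9: arr=0 -> substrate=2 bound=3 product=7
t=10: arr=0 -> substrate=2 bound=3 product=7
t=11: arr=0 -> substrate=0 bound=3 product=9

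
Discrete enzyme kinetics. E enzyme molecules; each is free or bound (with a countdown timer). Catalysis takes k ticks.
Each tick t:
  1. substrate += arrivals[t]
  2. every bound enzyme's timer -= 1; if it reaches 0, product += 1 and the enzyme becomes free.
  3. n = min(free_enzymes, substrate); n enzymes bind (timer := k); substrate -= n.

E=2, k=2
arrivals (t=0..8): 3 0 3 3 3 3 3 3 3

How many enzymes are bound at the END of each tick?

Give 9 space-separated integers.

t=0: arr=3 -> substrate=1 bound=2 product=0
t=1: arr=0 -> substrate=1 bound=2 product=0
t=2: arr=3 -> substrate=2 bound=2 product=2
t=3: arr=3 -> substrate=5 bound=2 product=2
t=4: arr=3 -> substrate=6 bound=2 product=4
t=5: arr=3 -> substrate=9 bound=2 product=4
t=6: arr=3 -> substrate=10 bound=2 product=6
t=7: arr=3 -> substrate=13 bound=2 product=6
t=8: arr=3 -> substrate=14 bound=2 product=8

Answer: 2 2 2 2 2 2 2 2 2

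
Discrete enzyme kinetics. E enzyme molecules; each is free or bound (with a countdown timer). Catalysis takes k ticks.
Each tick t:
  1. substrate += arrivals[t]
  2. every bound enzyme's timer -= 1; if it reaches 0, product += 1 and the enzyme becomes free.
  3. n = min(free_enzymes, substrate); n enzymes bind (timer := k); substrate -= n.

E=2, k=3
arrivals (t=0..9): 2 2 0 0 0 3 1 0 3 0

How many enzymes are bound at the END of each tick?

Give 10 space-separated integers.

Answer: 2 2 2 2 2 2 2 2 2 2

Derivation:
t=0: arr=2 -> substrate=0 bound=2 product=0
t=1: arr=2 -> substrate=2 bound=2 product=0
t=2: arr=0 -> substrate=2 bound=2 product=0
t=3: arr=0 -> substrate=0 bound=2 product=2
t=4: arr=0 -> substrate=0 bound=2 product=2
t=5: arr=3 -> substrate=3 bound=2 product=2
t=6: arr=1 -> substrate=2 bound=2 product=4
t=7: arr=0 -> substrate=2 bound=2 product=4
t=8: arr=3 -> substrate=5 bound=2 product=4
t=9: arr=0 -> substrate=3 bound=2 product=6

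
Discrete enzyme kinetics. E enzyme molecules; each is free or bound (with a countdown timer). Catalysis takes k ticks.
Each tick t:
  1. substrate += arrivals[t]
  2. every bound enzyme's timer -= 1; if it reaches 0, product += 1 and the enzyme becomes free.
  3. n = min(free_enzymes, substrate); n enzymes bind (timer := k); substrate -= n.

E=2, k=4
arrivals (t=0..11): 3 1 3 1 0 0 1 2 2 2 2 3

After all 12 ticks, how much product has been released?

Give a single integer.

t=0: arr=3 -> substrate=1 bound=2 product=0
t=1: arr=1 -> substrate=2 bound=2 product=0
t=2: arr=3 -> substrate=5 bound=2 product=0
t=3: arr=1 -> substrate=6 bound=2 product=0
t=4: arr=0 -> substrate=4 bound=2 product=2
t=5: arr=0 -> substrate=4 bound=2 product=2
t=6: arr=1 -> substrate=5 bound=2 product=2
t=7: arr=2 -> substrate=7 bound=2 product=2
t=8: arr=2 -> substrate=7 bound=2 product=4
t=9: arr=2 -> substrate=9 bound=2 product=4
t=10: arr=2 -> substrate=11 bound=2 product=4
t=11: arr=3 -> substrate=14 bound=2 product=4

Answer: 4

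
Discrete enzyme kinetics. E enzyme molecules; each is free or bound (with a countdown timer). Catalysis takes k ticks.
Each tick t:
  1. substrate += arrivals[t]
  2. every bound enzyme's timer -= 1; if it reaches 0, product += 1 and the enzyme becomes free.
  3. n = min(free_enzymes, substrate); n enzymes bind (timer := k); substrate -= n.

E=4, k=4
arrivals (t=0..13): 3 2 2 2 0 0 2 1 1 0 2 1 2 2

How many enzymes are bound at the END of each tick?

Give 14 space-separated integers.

t=0: arr=3 -> substrate=0 bound=3 product=0
t=1: arr=2 -> substrate=1 bound=4 product=0
t=2: arr=2 -> substrate=3 bound=4 product=0
t=3: arr=2 -> substrate=5 bound=4 product=0
t=4: arr=0 -> substrate=2 bound=4 product=3
t=5: arr=0 -> substrate=1 bound=4 product=4
t=6: arr=2 -> substrate=3 bound=4 product=4
t=7: arr=1 -> substrate=4 bound=4 product=4
t=8: arr=1 -> substrate=2 bound=4 product=7
t=9: arr=0 -> substrate=1 bound=4 product=8
t=10: arr=2 -> substrate=3 bound=4 product=8
t=11: arr=1 -> substrate=4 bound=4 product=8
t=12: arr=2 -> substrate=3 bound=4 product=11
t=13: arr=2 -> substrate=4 bound=4 product=12

Answer: 3 4 4 4 4 4 4 4 4 4 4 4 4 4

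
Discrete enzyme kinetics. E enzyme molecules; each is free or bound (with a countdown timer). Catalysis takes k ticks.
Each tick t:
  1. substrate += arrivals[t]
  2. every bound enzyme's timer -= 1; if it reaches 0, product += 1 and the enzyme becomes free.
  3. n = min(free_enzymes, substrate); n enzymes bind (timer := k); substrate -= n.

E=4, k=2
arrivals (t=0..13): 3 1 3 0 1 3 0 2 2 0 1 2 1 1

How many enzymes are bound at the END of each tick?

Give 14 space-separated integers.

t=0: arr=3 -> substrate=0 bound=3 product=0
t=1: arr=1 -> substrate=0 bound=4 product=0
t=2: arr=3 -> substrate=0 bound=4 product=3
t=3: arr=0 -> substrate=0 bound=3 product=4
t=4: arr=1 -> substrate=0 bound=1 product=7
t=5: arr=3 -> substrate=0 bound=4 product=7
t=6: arr=0 -> substrate=0 bound=3 product=8
t=7: arr=2 -> substrate=0 bound=2 product=11
t=8: arr=2 -> substrate=0 bound=4 product=11
t=9: arr=0 -> substrate=0 bound=2 product=13
t=10: arr=1 -> substrate=0 bound=1 product=15
t=11: arr=2 -> substrate=0 bound=3 product=15
t=12: arr=1 -> substrate=0 bound=3 product=16
t=13: arr=1 -> substrate=0 bound=2 product=18

Answer: 3 4 4 3 1 4 3 2 4 2 1 3 3 2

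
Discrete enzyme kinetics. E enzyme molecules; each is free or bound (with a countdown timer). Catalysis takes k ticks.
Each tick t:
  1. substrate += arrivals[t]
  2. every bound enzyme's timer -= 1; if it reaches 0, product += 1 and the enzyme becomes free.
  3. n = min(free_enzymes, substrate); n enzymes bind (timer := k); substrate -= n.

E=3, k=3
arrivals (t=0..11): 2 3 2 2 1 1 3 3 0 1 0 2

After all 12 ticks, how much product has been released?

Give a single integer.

Answer: 9

Derivation:
t=0: arr=2 -> substrate=0 bound=2 product=0
t=1: arr=3 -> substrate=2 bound=3 product=0
t=2: arr=2 -> substrate=4 bound=3 product=0
t=3: arr=2 -> substrate=4 bound=3 product=2
t=4: arr=1 -> substrate=4 bound=3 product=3
t=5: arr=1 -> substrate=5 bound=3 product=3
t=6: arr=3 -> substrate=6 bound=3 product=5
t=7: arr=3 -> substrate=8 bound=3 product=6
t=8: arr=0 -> substrate=8 bound=3 product=6
t=9: arr=1 -> substrate=7 bound=3 product=8
t=10: arr=0 -> substrate=6 bound=3 product=9
t=11: arr=2 -> substrate=8 bound=3 product=9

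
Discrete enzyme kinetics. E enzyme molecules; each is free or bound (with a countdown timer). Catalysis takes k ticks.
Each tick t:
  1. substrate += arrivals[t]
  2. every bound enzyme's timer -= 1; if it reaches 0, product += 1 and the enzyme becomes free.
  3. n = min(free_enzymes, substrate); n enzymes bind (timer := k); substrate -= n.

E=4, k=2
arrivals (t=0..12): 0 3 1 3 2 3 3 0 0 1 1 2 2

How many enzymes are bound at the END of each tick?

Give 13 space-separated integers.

t=0: arr=0 -> substrate=0 bound=0 product=0
t=1: arr=3 -> substrate=0 bound=3 product=0
t=2: arr=1 -> substrate=0 bound=4 product=0
t=3: arr=3 -> substrate=0 bound=4 product=3
t=4: arr=2 -> substrate=1 bound=4 product=4
t=5: arr=3 -> substrate=1 bound=4 product=7
t=6: arr=3 -> substrate=3 bound=4 product=8
t=7: arr=0 -> substrate=0 bound=4 product=11
t=8: arr=0 -> substrate=0 bound=3 product=12
t=9: arr=1 -> substrate=0 bound=1 product=15
t=10: arr=1 -> substrate=0 bound=2 product=15
t=11: arr=2 -> substrate=0 bound=3 product=16
t=12: arr=2 -> substrate=0 bound=4 product=17

Answer: 0 3 4 4 4 4 4 4 3 1 2 3 4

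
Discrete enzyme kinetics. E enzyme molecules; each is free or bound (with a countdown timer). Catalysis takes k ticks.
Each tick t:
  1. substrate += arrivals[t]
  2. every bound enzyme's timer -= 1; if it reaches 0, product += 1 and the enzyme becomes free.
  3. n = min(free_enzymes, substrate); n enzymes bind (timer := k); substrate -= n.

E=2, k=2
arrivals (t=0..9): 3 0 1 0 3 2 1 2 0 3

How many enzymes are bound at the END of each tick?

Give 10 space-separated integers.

Answer: 2 2 2 2 2 2 2 2 2 2

Derivation:
t=0: arr=3 -> substrate=1 bound=2 product=0
t=1: arr=0 -> substrate=1 bound=2 product=0
t=2: arr=1 -> substrate=0 bound=2 product=2
t=3: arr=0 -> substrate=0 bound=2 product=2
t=4: arr=3 -> substrate=1 bound=2 product=4
t=5: arr=2 -> substrate=3 bound=2 product=4
t=6: arr=1 -> substrate=2 bound=2 product=6
t=7: arr=2 -> substrate=4 bound=2 product=6
t=8: arr=0 -> substrate=2 bound=2 product=8
t=9: arr=3 -> substrate=5 bound=2 product=8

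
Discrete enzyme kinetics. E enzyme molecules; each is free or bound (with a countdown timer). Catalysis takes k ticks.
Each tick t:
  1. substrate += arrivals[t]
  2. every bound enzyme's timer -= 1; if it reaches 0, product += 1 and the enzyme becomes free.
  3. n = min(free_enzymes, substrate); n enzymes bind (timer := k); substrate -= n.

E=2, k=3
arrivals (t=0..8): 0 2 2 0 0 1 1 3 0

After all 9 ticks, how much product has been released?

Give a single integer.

Answer: 4

Derivation:
t=0: arr=0 -> substrate=0 bound=0 product=0
t=1: arr=2 -> substrate=0 bound=2 product=0
t=2: arr=2 -> substrate=2 bound=2 product=0
t=3: arr=0 -> substrate=2 bound=2 product=0
t=4: arr=0 -> substrate=0 bound=2 product=2
t=5: arr=1 -> substrate=1 bound=2 product=2
t=6: arr=1 -> substrate=2 bound=2 product=2
t=7: arr=3 -> substrate=3 bound=2 product=4
t=8: arr=0 -> substrate=3 bound=2 product=4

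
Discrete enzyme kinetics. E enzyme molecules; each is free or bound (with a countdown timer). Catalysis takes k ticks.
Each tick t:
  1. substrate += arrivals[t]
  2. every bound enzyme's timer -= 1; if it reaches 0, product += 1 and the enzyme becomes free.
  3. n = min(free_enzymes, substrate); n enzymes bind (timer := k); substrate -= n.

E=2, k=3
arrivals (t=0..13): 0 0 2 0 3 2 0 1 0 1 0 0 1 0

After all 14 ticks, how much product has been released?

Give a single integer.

Answer: 6

Derivation:
t=0: arr=0 -> substrate=0 bound=0 product=0
t=1: arr=0 -> substrate=0 bound=0 product=0
t=2: arr=2 -> substrate=0 bound=2 product=0
t=3: arr=0 -> substrate=0 bound=2 product=0
t=4: arr=3 -> substrate=3 bound=2 product=0
t=5: arr=2 -> substrate=3 bound=2 product=2
t=6: arr=0 -> substrate=3 bound=2 product=2
t=7: arr=1 -> substrate=4 bound=2 product=2
t=8: arr=0 -> substrate=2 bound=2 product=4
t=9: arr=1 -> substrate=3 bound=2 product=4
t=10: arr=0 -> substrate=3 bound=2 product=4
t=11: arr=0 -> substrate=1 bound=2 product=6
t=12: arr=1 -> substrate=2 bound=2 product=6
t=13: arr=0 -> substrate=2 bound=2 product=6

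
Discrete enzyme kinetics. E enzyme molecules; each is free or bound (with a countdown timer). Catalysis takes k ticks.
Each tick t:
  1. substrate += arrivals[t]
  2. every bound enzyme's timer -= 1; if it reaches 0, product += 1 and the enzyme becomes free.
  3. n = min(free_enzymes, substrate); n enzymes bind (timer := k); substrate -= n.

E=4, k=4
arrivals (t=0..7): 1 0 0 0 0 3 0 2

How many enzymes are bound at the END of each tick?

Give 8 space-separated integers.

t=0: arr=1 -> substrate=0 bound=1 product=0
t=1: arr=0 -> substrate=0 bound=1 product=0
t=2: arr=0 -> substrate=0 bound=1 product=0
t=3: arr=0 -> substrate=0 bound=1 product=0
t=4: arr=0 -> substrate=0 bound=0 product=1
t=5: arr=3 -> substrate=0 bound=3 product=1
t=6: arr=0 -> substrate=0 bound=3 product=1
t=7: arr=2 -> substrate=1 bound=4 product=1

Answer: 1 1 1 1 0 3 3 4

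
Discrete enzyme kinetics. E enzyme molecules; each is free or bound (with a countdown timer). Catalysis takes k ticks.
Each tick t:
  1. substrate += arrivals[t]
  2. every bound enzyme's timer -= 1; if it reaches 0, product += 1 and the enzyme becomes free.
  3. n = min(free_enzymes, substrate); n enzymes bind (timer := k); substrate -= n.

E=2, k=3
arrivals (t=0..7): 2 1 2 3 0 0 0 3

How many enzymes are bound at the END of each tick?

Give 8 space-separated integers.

Answer: 2 2 2 2 2 2 2 2

Derivation:
t=0: arr=2 -> substrate=0 bound=2 product=0
t=1: arr=1 -> substrate=1 bound=2 product=0
t=2: arr=2 -> substrate=3 bound=2 product=0
t=3: arr=3 -> substrate=4 bound=2 product=2
t=4: arr=0 -> substrate=4 bound=2 product=2
t=5: arr=0 -> substrate=4 bound=2 product=2
t=6: arr=0 -> substrate=2 bound=2 product=4
t=7: arr=3 -> substrate=5 bound=2 product=4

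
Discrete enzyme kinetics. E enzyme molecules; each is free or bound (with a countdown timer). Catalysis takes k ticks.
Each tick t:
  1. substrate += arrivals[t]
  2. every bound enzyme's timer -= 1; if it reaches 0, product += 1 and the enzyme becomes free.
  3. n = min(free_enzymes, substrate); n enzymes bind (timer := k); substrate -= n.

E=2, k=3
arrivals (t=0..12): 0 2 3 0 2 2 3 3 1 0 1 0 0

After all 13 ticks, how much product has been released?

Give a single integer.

t=0: arr=0 -> substrate=0 bound=0 product=0
t=1: arr=2 -> substrate=0 bound=2 product=0
t=2: arr=3 -> substrate=3 bound=2 product=0
t=3: arr=0 -> substrate=3 bound=2 product=0
t=4: arr=2 -> substrate=3 bound=2 product=2
t=5: arr=2 -> substrate=5 bound=2 product=2
t=6: arr=3 -> substrate=8 bound=2 product=2
t=7: arr=3 -> substrate=9 bound=2 product=4
t=8: arr=1 -> substrate=10 bound=2 product=4
t=9: arr=0 -> substrate=10 bound=2 product=4
t=10: arr=1 -> substrate=9 bound=2 product=6
t=11: arr=0 -> substrate=9 bound=2 product=6
t=12: arr=0 -> substrate=9 bound=2 product=6

Answer: 6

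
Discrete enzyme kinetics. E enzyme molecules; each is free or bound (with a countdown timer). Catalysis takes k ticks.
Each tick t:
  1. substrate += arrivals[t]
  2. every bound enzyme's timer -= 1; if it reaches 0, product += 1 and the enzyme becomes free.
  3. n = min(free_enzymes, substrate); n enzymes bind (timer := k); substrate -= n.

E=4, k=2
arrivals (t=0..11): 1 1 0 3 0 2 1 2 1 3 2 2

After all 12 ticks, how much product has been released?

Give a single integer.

t=0: arr=1 -> substrate=0 bound=1 product=0
t=1: arr=1 -> substrate=0 bound=2 product=0
t=2: arr=0 -> substrate=0 bound=1 product=1
t=3: arr=3 -> substrate=0 bound=3 product=2
t=4: arr=0 -> substrate=0 bound=3 product=2
t=5: arr=2 -> substrate=0 bound=2 product=5
t=6: arr=1 -> substrate=0 bound=3 product=5
t=7: arr=2 -> substrate=0 bound=3 product=7
t=8: arr=1 -> substrate=0 bound=3 product=8
t=9: arr=3 -> substrate=0 bound=4 product=10
t=10: arr=2 -> substrate=1 bound=4 product=11
t=11: arr=2 -> substrate=0 bound=4 product=14

Answer: 14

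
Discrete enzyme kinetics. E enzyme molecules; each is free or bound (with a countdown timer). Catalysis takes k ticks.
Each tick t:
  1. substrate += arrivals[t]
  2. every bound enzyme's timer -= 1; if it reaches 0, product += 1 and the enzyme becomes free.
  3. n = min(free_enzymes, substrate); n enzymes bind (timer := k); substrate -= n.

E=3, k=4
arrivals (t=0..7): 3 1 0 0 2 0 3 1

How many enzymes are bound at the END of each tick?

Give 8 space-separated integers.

t=0: arr=3 -> substrate=0 bound=3 product=0
t=1: arr=1 -> substrate=1 bound=3 product=0
t=2: arr=0 -> substrate=1 bound=3 product=0
t=3: arr=0 -> substrate=1 bound=3 product=0
t=4: arr=2 -> substrate=0 bound=3 product=3
t=5: arr=0 -> substrate=0 bound=3 product=3
t=6: arr=3 -> substrate=3 bound=3 product=3
t=7: arr=1 -> substrate=4 bound=3 product=3

Answer: 3 3 3 3 3 3 3 3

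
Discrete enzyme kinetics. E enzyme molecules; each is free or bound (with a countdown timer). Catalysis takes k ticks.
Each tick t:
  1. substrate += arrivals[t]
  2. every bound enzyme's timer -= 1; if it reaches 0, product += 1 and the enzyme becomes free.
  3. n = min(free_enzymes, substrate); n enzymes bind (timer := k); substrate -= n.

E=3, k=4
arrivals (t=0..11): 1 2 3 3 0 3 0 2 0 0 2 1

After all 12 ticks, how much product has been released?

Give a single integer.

Answer: 6

Derivation:
t=0: arr=1 -> substrate=0 bound=1 product=0
t=1: arr=2 -> substrate=0 bound=3 product=0
t=2: arr=3 -> substrate=3 bound=3 product=0
t=3: arr=3 -> substrate=6 bound=3 product=0
t=4: arr=0 -> substrate=5 bound=3 product=1
t=5: arr=3 -> substrate=6 bound=3 product=3
t=6: arr=0 -> substrate=6 bound=3 product=3
t=7: arr=2 -> substrate=8 bound=3 product=3
t=8: arr=0 -> substrate=7 bound=3 product=4
t=9: arr=0 -> substrate=5 bound=3 product=6
t=10: arr=2 -> substrate=7 bound=3 product=6
t=11: arr=1 -> substrate=8 bound=3 product=6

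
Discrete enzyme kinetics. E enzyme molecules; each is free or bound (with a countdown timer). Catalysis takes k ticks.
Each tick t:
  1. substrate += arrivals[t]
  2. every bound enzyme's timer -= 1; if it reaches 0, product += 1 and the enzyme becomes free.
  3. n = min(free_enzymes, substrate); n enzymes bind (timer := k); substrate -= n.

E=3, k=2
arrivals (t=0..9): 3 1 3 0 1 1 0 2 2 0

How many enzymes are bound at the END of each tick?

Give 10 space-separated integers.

Answer: 3 3 3 3 2 3 1 2 3 2

Derivation:
t=0: arr=3 -> substrate=0 bound=3 product=0
t=1: arr=1 -> substrate=1 bound=3 product=0
t=2: arr=3 -> substrate=1 bound=3 product=3
t=3: arr=0 -> substrate=1 bound=3 product=3
t=4: arr=1 -> substrate=0 bound=2 product=6
t=5: arr=1 -> substrate=0 bound=3 product=6
t=6: arr=0 -> substrate=0 bound=1 product=8
t=7: arr=2 -> substrate=0 bound=2 product=9
t=8: arr=2 -> substrate=1 bound=3 product=9
t=9: arr=0 -> substrate=0 bound=2 product=11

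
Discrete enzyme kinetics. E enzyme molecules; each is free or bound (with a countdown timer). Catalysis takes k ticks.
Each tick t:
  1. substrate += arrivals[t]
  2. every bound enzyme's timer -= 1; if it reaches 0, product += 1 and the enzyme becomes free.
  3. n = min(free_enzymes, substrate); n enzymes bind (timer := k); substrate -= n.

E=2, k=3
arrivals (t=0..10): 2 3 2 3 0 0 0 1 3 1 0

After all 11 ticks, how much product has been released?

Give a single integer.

Answer: 6

Derivation:
t=0: arr=2 -> substrate=0 bound=2 product=0
t=1: arr=3 -> substrate=3 bound=2 product=0
t=2: arr=2 -> substrate=5 bound=2 product=0
t=3: arr=3 -> substrate=6 bound=2 product=2
t=4: arr=0 -> substrate=6 bound=2 product=2
t=5: arr=0 -> substrate=6 bound=2 product=2
t=6: arr=0 -> substrate=4 bound=2 product=4
t=7: arr=1 -> substrate=5 bound=2 product=4
t=8: arr=3 -> substrate=8 bound=2 product=4
t=9: arr=1 -> substrate=7 bound=2 product=6
t=10: arr=0 -> substrate=7 bound=2 product=6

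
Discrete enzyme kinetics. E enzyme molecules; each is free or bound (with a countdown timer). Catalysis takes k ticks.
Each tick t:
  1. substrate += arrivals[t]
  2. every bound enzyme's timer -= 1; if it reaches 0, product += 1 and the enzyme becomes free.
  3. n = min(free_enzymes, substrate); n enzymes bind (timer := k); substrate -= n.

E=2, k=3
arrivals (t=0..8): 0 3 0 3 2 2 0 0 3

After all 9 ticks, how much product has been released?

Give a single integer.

t=0: arr=0 -> substrate=0 bound=0 product=0
t=1: arr=3 -> substrate=1 bound=2 product=0
t=2: arr=0 -> substrate=1 bound=2 product=0
t=3: arr=3 -> substrate=4 bound=2 product=0
t=4: arr=2 -> substrate=4 bound=2 product=2
t=5: arr=2 -> substrate=6 bound=2 product=2
t=6: arr=0 -> substrate=6 bound=2 product=2
t=7: arr=0 -> substrate=4 bound=2 product=4
t=8: arr=3 -> substrate=7 bound=2 product=4

Answer: 4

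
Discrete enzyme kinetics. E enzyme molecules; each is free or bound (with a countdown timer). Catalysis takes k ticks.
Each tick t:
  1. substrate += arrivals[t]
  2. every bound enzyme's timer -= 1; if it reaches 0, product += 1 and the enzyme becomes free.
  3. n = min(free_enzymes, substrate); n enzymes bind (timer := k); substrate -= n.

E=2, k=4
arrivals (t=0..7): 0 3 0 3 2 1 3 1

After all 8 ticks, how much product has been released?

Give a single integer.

Answer: 2

Derivation:
t=0: arr=0 -> substrate=0 bound=0 product=0
t=1: arr=3 -> substrate=1 bound=2 product=0
t=2: arr=0 -> substrate=1 bound=2 product=0
t=3: arr=3 -> substrate=4 bound=2 product=0
t=4: arr=2 -> substrate=6 bound=2 product=0
t=5: arr=1 -> substrate=5 bound=2 product=2
t=6: arr=3 -> substrate=8 bound=2 product=2
t=7: arr=1 -> substrate=9 bound=2 product=2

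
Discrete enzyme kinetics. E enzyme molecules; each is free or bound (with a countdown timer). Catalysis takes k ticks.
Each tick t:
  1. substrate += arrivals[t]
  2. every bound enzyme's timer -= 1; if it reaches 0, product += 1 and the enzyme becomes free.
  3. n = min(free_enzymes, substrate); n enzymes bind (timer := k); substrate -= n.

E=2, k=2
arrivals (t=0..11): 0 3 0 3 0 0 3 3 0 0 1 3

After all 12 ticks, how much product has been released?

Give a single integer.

t=0: arr=0 -> substrate=0 bound=0 product=0
t=1: arr=3 -> substrate=1 bound=2 product=0
t=2: arr=0 -> substrate=1 bound=2 product=0
t=3: arr=3 -> substrate=2 bound=2 product=2
t=4: arr=0 -> substrate=2 bound=2 product=2
t=5: arr=0 -> substrate=0 bound=2 product=4
t=6: arr=3 -> substrate=3 bound=2 product=4
t=7: arr=3 -> substrate=4 bound=2 product=6
t=8: arr=0 -> substrate=4 bound=2 product=6
t=9: arr=0 -> substrate=2 bound=2 product=8
t=10: arr=1 -> substrate=3 bound=2 product=8
t=11: arr=3 -> substrate=4 bound=2 product=10

Answer: 10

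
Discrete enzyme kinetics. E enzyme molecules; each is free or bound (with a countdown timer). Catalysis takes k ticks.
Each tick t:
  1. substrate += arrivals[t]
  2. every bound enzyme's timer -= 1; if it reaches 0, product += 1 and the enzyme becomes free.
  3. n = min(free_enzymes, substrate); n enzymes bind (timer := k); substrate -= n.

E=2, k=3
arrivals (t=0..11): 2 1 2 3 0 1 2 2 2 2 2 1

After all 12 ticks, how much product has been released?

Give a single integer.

t=0: arr=2 -> substrate=0 bound=2 product=0
t=1: arr=1 -> substrate=1 bound=2 product=0
t=2: arr=2 -> substrate=3 bound=2 product=0
t=3: arr=3 -> substrate=4 bound=2 product=2
t=4: arr=0 -> substrate=4 bound=2 product=2
t=5: arr=1 -> substrate=5 bound=2 product=2
t=6: arr=2 -> substrate=5 bound=2 product=4
t=7: arr=2 -> substrate=7 bound=2 product=4
t=8: arr=2 -> substrate=9 bound=2 product=4
t=9: arr=2 -> substrate=9 bound=2 product=6
t=10: arr=2 -> substrate=11 bound=2 product=6
t=11: arr=1 -> substrate=12 bound=2 product=6

Answer: 6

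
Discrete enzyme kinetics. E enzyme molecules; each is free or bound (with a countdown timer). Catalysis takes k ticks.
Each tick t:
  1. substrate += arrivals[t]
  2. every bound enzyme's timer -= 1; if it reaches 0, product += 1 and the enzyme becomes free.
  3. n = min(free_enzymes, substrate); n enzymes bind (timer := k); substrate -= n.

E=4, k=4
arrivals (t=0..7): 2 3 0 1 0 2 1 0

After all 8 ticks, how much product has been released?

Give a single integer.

Answer: 4

Derivation:
t=0: arr=2 -> substrate=0 bound=2 product=0
t=1: arr=3 -> substrate=1 bound=4 product=0
t=2: arr=0 -> substrate=1 bound=4 product=0
t=3: arr=1 -> substrate=2 bound=4 product=0
t=4: arr=0 -> substrate=0 bound=4 product=2
t=5: arr=2 -> substrate=0 bound=4 product=4
t=6: arr=1 -> substrate=1 bound=4 product=4
t=7: arr=0 -> substrate=1 bound=4 product=4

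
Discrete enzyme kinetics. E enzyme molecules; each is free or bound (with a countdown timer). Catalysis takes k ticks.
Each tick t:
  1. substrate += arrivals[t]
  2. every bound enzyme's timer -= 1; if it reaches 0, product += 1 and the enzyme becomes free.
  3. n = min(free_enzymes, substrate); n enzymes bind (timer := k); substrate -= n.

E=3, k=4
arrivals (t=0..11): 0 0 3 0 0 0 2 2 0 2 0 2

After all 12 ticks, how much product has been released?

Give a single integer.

Answer: 6

Derivation:
t=0: arr=0 -> substrate=0 bound=0 product=0
t=1: arr=0 -> substrate=0 bound=0 product=0
t=2: arr=3 -> substrate=0 bound=3 product=0
t=3: arr=0 -> substrate=0 bound=3 product=0
t=4: arr=0 -> substrate=0 bound=3 product=0
t=5: arr=0 -> substrate=0 bound=3 product=0
t=6: arr=2 -> substrate=0 bound=2 product=3
t=7: arr=2 -> substrate=1 bound=3 product=3
t=8: arr=0 -> substrate=1 bound=3 product=3
t=9: arr=2 -> substrate=3 bound=3 product=3
t=10: arr=0 -> substrate=1 bound=3 product=5
t=11: arr=2 -> substrate=2 bound=3 product=6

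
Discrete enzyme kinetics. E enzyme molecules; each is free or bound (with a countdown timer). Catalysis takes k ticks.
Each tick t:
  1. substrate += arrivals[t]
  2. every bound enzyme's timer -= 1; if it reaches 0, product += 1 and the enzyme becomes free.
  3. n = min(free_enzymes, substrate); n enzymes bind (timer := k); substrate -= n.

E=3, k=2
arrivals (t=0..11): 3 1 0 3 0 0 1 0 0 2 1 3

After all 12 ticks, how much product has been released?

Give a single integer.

Answer: 10

Derivation:
t=0: arr=3 -> substrate=0 bound=3 product=0
t=1: arr=1 -> substrate=1 bound=3 product=0
t=2: arr=0 -> substrate=0 bound=1 product=3
t=3: arr=3 -> substrate=1 bound=3 product=3
t=4: arr=0 -> substrate=0 bound=3 product=4
t=5: arr=0 -> substrate=0 bound=1 product=6
t=6: arr=1 -> substrate=0 bound=1 product=7
t=7: arr=0 -> substrate=0 bound=1 product=7
t=8: arr=0 -> substrate=0 bound=0 product=8
t=9: arr=2 -> substrate=0 bound=2 product=8
t=10: arr=1 -> substrate=0 bound=3 product=8
t=11: arr=3 -> substrate=1 bound=3 product=10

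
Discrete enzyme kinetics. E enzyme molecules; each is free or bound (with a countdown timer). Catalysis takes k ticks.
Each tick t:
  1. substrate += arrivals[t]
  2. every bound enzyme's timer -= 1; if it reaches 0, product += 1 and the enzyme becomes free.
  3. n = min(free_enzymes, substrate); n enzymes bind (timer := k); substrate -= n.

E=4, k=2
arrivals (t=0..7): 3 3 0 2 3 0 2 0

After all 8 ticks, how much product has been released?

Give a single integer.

Answer: 11

Derivation:
t=0: arr=3 -> substrate=0 bound=3 product=0
t=1: arr=3 -> substrate=2 bound=4 product=0
t=2: arr=0 -> substrate=0 bound=3 product=3
t=3: arr=2 -> substrate=0 bound=4 product=4
t=4: arr=3 -> substrate=1 bound=4 product=6
t=5: arr=0 -> substrate=0 bound=3 product=8
t=6: arr=2 -> substrate=0 bound=3 product=10
t=7: arr=0 -> substrate=0 bound=2 product=11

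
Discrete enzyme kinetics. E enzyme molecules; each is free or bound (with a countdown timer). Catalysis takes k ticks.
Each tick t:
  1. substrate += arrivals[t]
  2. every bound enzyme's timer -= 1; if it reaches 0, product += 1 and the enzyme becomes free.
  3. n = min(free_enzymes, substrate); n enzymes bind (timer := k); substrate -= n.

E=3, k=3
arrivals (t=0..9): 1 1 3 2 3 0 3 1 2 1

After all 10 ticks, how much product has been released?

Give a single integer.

Answer: 7

Derivation:
t=0: arr=1 -> substrate=0 bound=1 product=0
t=1: arr=1 -> substrate=0 bound=2 product=0
t=2: arr=3 -> substrate=2 bound=3 product=0
t=3: arr=2 -> substrate=3 bound=3 product=1
t=4: arr=3 -> substrate=5 bound=3 product=2
t=5: arr=0 -> substrate=4 bound=3 product=3
t=6: arr=3 -> substrate=6 bound=3 product=4
t=7: arr=1 -> substrate=6 bound=3 product=5
t=8: arr=2 -> substrate=7 bound=3 product=6
t=9: arr=1 -> substrate=7 bound=3 product=7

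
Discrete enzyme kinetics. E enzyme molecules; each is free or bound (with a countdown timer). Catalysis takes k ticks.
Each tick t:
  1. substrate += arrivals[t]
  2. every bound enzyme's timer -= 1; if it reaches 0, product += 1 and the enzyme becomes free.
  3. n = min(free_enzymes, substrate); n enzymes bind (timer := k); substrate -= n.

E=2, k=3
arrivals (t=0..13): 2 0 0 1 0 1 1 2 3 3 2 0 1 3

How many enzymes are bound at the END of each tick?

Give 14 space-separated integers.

t=0: arr=2 -> substrate=0 bound=2 product=0
t=1: arr=0 -> substrate=0 bound=2 product=0
t=2: arr=0 -> substrate=0 bound=2 product=0
t=3: arr=1 -> substrate=0 bound=1 product=2
t=4: arr=0 -> substrate=0 bound=1 product=2
t=5: arr=1 -> substrate=0 bound=2 product=2
t=6: arr=1 -> substrate=0 bound=2 product=3
t=7: arr=2 -> substrate=2 bound=2 product=3
t=8: arr=3 -> substrate=4 bound=2 product=4
t=9: arr=3 -> substrate=6 bound=2 product=5
t=10: arr=2 -> substrate=8 bound=2 product=5
t=11: arr=0 -> substrate=7 bound=2 product=6
t=12: arr=1 -> substrate=7 bound=2 product=7
t=13: arr=3 -> substrate=10 bound=2 product=7

Answer: 2 2 2 1 1 2 2 2 2 2 2 2 2 2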